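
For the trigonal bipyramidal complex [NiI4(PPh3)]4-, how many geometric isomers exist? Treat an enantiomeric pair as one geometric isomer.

Systematic placement gives 2 geometric isomers: PPh3 equatorial; PPh3 axial.

2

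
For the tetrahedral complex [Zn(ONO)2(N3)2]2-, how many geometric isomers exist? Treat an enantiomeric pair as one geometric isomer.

1

Only one geometric arrangement is possible.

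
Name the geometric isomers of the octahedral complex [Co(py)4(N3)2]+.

An octahedron has six vertices in three trans pairs; every non-trans pair is cis.
There are 2 geometric isomers: N3 trans; N3 cis.

cis and trans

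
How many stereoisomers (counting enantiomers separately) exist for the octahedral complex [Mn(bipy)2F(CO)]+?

The six octahedral sites form three mutually perpendicular trans pairs.
Each bipy is bidentate and must span two cis positions.
Systematic placement gives 2 geometric isomers: F and CO mutually trans; F and CO mutually cis (chiral).
One of these lacks any improper symmetry element and so occurs as an enantiomeric pair, giving 2 + 1 = 3 stereoisomers in total.

3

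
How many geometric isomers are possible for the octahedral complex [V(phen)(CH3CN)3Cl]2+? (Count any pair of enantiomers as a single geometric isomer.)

2

An octahedron has six vertices in three trans pairs; every non-trans pair is cis.
Each phen is bidentate and must span two cis positions.
There are 2 geometric isomers: CH3CN mer; CH3CN fac.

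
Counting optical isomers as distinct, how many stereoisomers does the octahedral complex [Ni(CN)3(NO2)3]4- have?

2

Systematic placement gives 2 geometric isomers: CN mer; CN fac.
Each arrangement has an internal mirror plane or centre of symmetry, so none is chiral.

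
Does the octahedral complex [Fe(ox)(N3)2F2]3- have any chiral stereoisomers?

The six octahedral sites form three mutually perpendicular trans pairs.
Each ox is bidentate and must span two cis positions.
The distinct arrangements are (3 in all): N3 cis, F trans; N3 cis, F cis (chiral); N3 trans, F cis.
One of these lacks any improper symmetry element and so occurs as an enantiomeric pair, giving 3 + 1 = 4 stereoisomers in total.

yes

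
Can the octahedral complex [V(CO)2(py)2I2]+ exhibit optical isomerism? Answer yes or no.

yes

Systematic placement gives 5 geometric isomers: CO trans, py trans, I trans; CO trans, py cis, I cis; CO cis, py trans, I cis; CO cis, py cis, I cis (chiral); CO cis, py cis, I trans.
One of these lacks any improper symmetry element and so occurs as an enantiomeric pair, giving 5 + 1 = 6 stereoisomers in total.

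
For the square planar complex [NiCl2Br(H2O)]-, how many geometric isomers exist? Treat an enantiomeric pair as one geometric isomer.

A square has two trans pairs of vertices; adjacent vertices are cis.
Working through the distinct placements yields 2 geometric isomers: Cl cis; Cl trans.

2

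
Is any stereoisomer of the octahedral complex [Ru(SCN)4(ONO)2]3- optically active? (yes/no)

no

Working through the distinct placements yields 2 geometric isomers: ONO trans; ONO cis.
Each arrangement has an internal mirror plane or centre of symmetry, so none is chiral.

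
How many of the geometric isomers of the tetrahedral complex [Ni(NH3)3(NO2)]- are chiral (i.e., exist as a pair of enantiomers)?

All four vertices of a tetrahedron are equivalent and mutually adjacent, so cis/trans isomerism cannot arise.
Only one geometric arrangement is possible.

0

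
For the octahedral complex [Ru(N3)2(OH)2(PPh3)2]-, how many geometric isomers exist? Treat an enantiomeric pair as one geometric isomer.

An octahedron has six vertices in three trans pairs; every non-trans pair is cis.
There are 5 geometric isomers: N3 trans, OH trans, PPh3 trans; N3 trans, OH cis, PPh3 cis; N3 cis, OH cis, PPh3 trans; N3 cis, OH cis, PPh3 cis (chiral); N3 cis, OH trans, PPh3 cis.

5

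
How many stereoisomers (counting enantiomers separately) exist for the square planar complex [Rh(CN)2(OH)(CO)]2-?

2

Systematic placement gives 2 geometric isomers: CN cis; CN trans.
Each arrangement has an internal mirror plane or centre of symmetry, so none is chiral.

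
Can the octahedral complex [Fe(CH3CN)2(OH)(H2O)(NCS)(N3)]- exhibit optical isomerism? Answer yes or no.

yes

The six octahedral sites form three mutually perpendicular trans pairs.
Exhaustive case analysis gives 9 geometric isomers.
Of these, 6 lack any improper symmetry element and so occur as enantiomeric pairs, giving 9 + 6 = 15 stereoisomers in total.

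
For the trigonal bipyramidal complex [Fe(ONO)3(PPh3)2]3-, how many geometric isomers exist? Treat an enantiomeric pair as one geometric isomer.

3

In a trigonal bipyramid the two axial positions differ from the three equatorial ones.
Systematic placement gives 3 geometric isomers: PPh3 both equatorial; PPh3 one axial, one equatorial; PPh3 both axial.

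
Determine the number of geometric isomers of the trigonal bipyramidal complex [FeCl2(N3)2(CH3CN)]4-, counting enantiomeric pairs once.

In a trigonal bipyramid the two axial positions differ from the three equatorial ones.
Exhaustive case analysis gives 5 geometric isomers.

5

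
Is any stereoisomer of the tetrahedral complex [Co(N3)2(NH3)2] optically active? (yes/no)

no

In a tetrahedral complex all four positions are equivalent and every pair of ligands is adjacent — there is no cis/trans distinction.
Only one geometric arrangement is possible.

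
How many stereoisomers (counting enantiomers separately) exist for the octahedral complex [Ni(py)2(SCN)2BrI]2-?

8

An octahedron has six vertices in three trans pairs; every non-trans pair is cis.
The distinct arrangements are (6 in all): py trans, SCN trans; py cis, SCN cis (3 arrangements, 2 chiral); py trans, SCN cis; py cis, SCN trans.
Of these, 2 lack any improper symmetry element and so occur as enantiomeric pairs, giving 6 + 2 = 8 stereoisomers in total.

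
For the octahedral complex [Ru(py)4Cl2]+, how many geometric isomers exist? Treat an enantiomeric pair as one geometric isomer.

2

Systematic placement gives 2 geometric isomers: Cl trans; Cl cis.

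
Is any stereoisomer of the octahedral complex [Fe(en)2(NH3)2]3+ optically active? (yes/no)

yes

In an octahedral complex each vertex has one trans partner and four cis neighbours.
Each en is bidentate and must span two cis positions.
Working through the distinct placements yields 2 geometric isomers: NH3 trans; NH3 cis (chiral).
One of these lacks any improper symmetry element and so occurs as an enantiomeric pair, giving 2 + 1 = 3 stereoisomers in total.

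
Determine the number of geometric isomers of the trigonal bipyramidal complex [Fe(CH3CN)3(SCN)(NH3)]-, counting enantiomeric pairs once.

A trigonal bipyramid has two axial and three equatorial sites, which are chemically inequivalent.
The distinct arrangements are (4 in all): SCN equatorial, NH3 equatorial; SCN equatorial, NH3 axial; SCN axial, NH3 equatorial; SCN axial, NH3 axial.

4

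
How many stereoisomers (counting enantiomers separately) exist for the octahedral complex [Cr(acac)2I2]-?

The six octahedral sites form three mutually perpendicular trans pairs.
Each acac is bidentate and must span two cis positions.
There are 2 geometric isomers: I trans; I cis (chiral).
One of these lacks any improper symmetry element and so occurs as an enantiomeric pair, giving 2 + 1 = 3 stereoisomers in total.

3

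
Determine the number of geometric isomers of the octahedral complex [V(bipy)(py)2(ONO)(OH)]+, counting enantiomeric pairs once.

The six octahedral sites form three mutually perpendicular trans pairs.
Each bipy is bidentate and must span two cis positions.
Working through the distinct placements yields 4 geometric isomers: py cis (3 arrangements, 2 chiral); py trans.

4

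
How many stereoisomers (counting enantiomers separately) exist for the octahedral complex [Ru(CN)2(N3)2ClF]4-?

In an octahedral complex each vertex has one trans partner and four cis neighbours.
The distinct arrangements are (6 in all): CN trans, N3 trans; CN trans, N3 cis; CN cis, N3 trans; CN cis, N3 cis (3 arrangements, 2 chiral).
Of these, 2 lack any improper symmetry element and so occur as enantiomeric pairs, giving 6 + 2 = 8 stereoisomers in total.

8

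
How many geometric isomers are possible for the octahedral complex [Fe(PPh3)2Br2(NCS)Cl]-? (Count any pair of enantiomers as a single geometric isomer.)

6

In an octahedral complex each vertex has one trans partner and four cis neighbours.
Systematic placement gives 6 geometric isomers: PPh3 trans, Br trans; PPh3 cis, Br trans; PPh3 trans, Br cis; PPh3 cis, Br cis (3 arrangements, 2 chiral).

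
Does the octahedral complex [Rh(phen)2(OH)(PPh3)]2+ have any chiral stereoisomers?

yes

Each phen is bidentate and must span two cis positions.
Working through the distinct placements yields 2 geometric isomers: OH and PPh3 mutually trans; OH and PPh3 mutually cis (chiral).
One of these lacks any improper symmetry element and so occurs as an enantiomeric pair, giving 2 + 1 = 3 stereoisomers in total.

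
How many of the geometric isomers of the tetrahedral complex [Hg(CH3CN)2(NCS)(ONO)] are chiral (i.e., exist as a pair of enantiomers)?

All four vertices of a tetrahedron are equivalent and mutually adjacent, so cis/trans isomerism cannot arise.
Only one geometric arrangement is possible.

0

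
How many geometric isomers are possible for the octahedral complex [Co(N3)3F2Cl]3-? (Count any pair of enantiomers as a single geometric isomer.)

3

In an octahedral complex each vertex has one trans partner and four cis neighbours.
The distinct arrangements are (3 in all): N3 mer, F cis; N3 mer, F trans; N3 fac, F cis.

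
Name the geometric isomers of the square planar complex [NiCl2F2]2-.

A square has two trans pairs of vertices; adjacent vertices are cis.
The distinct arrangements are (2 in all): Cl cis; Cl trans.

cis and trans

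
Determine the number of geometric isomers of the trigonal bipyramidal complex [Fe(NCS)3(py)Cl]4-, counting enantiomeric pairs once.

4

A trigonal bipyramid has two axial and three equatorial sites, which are chemically inequivalent.
Systematic placement gives 4 geometric isomers: py equatorial, Cl axial; py axial, Cl axial; py equatorial, Cl equatorial; py axial, Cl equatorial.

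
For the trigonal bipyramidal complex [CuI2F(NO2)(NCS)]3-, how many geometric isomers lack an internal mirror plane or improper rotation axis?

3

Placing the ligands in turn and identifying arrangements related by rotation or reflection leaves 7 distinct geometric isomers.
Of these, 3 lack any improper symmetry element and so occur as enantiomeric pairs, giving 7 + 3 = 10 stereoisomers in total.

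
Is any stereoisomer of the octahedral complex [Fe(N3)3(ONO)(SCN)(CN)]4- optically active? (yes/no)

There are 4 geometric isomers: N3 mer (3 arrangements); N3 fac (chiral).
One of these lacks any improper symmetry element and so occurs as an enantiomeric pair, giving 4 + 1 = 5 stereoisomers in total.

yes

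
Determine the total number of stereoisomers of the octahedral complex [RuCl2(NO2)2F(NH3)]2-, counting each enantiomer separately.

8

An octahedron has six vertices in three trans pairs; every non-trans pair is cis.
Working through the distinct placements yields 6 geometric isomers: Cl trans, NO2 trans; Cl trans, NO2 cis; Cl cis, NO2 trans; Cl cis, NO2 cis (3 arrangements, 2 chiral).
Of these, 2 lack any improper symmetry element and so occur as enantiomeric pairs, giving 6 + 2 = 8 stereoisomers in total.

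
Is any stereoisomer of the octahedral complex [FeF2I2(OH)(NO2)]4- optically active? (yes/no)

yes

An octahedron has six vertices in three trans pairs; every non-trans pair is cis.
The distinct arrangements are (6 in all): F trans, I trans; F trans, I cis; F cis, I cis (3 arrangements, 2 chiral); F cis, I trans.
Of these, 2 lack any improper symmetry element and so occur as enantiomeric pairs, giving 6 + 2 = 8 stereoisomers in total.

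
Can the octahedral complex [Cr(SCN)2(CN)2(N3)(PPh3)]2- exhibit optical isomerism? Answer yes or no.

yes

An octahedron has six vertices in three trans pairs; every non-trans pair is cis.
The distinct arrangements are (6 in all): SCN trans, CN trans; SCN cis, CN trans; SCN trans, CN cis; SCN cis, CN cis (3 arrangements, 2 chiral).
Of these, 2 lack any improper symmetry element and so occur as enantiomeric pairs, giving 6 + 2 = 8 stereoisomers in total.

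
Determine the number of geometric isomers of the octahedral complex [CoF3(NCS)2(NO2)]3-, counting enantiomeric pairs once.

3

An octahedron has six vertices in three trans pairs; every non-trans pair is cis.
Systematic placement gives 3 geometric isomers: F mer, NCS cis; F mer, NCS trans; F fac, NCS cis.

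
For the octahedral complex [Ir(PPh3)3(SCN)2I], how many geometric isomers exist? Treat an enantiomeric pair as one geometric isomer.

Systematic placement gives 3 geometric isomers: PPh3 mer, SCN trans; PPh3 fac, SCN cis; PPh3 mer, SCN cis.

3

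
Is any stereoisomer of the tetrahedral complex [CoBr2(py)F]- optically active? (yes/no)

no

Only one geometric arrangement is possible.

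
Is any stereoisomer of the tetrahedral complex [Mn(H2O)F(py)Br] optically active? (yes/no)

yes

All four vertices of a tetrahedron are equivalent and mutually adjacent, so cis/trans isomerism cannot arise.
Only one geometric arrangement is possible; it has no improper symmetry element, so it exists as a pair of enantiomers (2 stereoisomers).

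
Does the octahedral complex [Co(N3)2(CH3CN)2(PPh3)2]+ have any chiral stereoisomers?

yes

The distinct arrangements are (5 in all): N3 trans, CH3CN trans, PPh3 trans; N3 cis, CH3CN trans, PPh3 cis; N3 cis, CH3CN cis, PPh3 trans; N3 cis, CH3CN cis, PPh3 cis (chiral); N3 trans, CH3CN cis, PPh3 cis.
One of these lacks any improper symmetry element and so occurs as an enantiomeric pair, giving 5 + 1 = 6 stereoisomers in total.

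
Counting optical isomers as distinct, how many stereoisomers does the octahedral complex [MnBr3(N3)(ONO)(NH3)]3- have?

An octahedron has six vertices in three trans pairs; every non-trans pair is cis.
There are 4 geometric isomers: Br mer (3 arrangements); Br fac (chiral).
One of these lacks any improper symmetry element and so occurs as an enantiomeric pair, giving 4 + 1 = 5 stereoisomers in total.

5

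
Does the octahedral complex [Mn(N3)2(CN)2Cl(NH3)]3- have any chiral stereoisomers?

yes

The six octahedral sites form three mutually perpendicular trans pairs.
Working through the distinct placements yields 6 geometric isomers: N3 cis, CN trans; N3 trans, CN trans; N3 cis, CN cis (3 arrangements, 2 chiral); N3 trans, CN cis.
Of these, 2 lack any improper symmetry element and so occur as enantiomeric pairs, giving 6 + 2 = 8 stereoisomers in total.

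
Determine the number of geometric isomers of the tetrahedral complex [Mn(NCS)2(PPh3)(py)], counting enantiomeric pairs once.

1

In a tetrahedral complex all four positions are equivalent and every pair of ligands is adjacent — there is no cis/trans distinction.
Only one geometric arrangement is possible.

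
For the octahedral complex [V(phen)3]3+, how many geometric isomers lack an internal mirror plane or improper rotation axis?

1

The six octahedral sites form three mutually perpendicular trans pairs.
Each phen is bidentate and must span two cis positions.
Only one geometric arrangement is possible; it has no improper symmetry element, so it exists as a pair of enantiomers (2 stereoisomers).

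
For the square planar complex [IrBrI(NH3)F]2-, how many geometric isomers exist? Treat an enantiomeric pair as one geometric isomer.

3

There are 3 geometric isomers: (Br/I trans, F/NH3 trans); (Br/NH3 trans, F/I trans); (Br/F trans, I/NH3 trans).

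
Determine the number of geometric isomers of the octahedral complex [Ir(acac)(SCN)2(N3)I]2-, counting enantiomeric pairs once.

An octahedron has six vertices in three trans pairs; every non-trans pair is cis.
Each acac is bidentate and must span two cis positions.
Systematic placement gives 4 geometric isomers: SCN cis (3 arrangements, 2 chiral); SCN trans.

4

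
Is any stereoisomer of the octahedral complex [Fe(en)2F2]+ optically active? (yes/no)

yes

Each en is bidentate and must span two cis positions.
There are 2 geometric isomers: F trans; F cis (chiral).
One of these lacks any improper symmetry element and so occurs as an enantiomeric pair, giving 2 + 1 = 3 stereoisomers in total.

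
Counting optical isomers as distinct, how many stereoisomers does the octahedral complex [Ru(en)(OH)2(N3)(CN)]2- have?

6

Each en is bidentate and must span two cis positions.
Working through the distinct placements yields 4 geometric isomers: OH cis (3 arrangements, 2 chiral); OH trans.
Of these, 2 lack any improper symmetry element and so occur as enantiomeric pairs, giving 4 + 2 = 6 stereoisomers in total.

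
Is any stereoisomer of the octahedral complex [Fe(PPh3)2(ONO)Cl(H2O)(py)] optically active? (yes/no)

yes

The six octahedral sites form three mutually perpendicular trans pairs.
Placing the ligands in turn and identifying arrangements related by rotation or reflection leaves 9 distinct geometric isomers.
Of these, 6 lack any improper symmetry element and so occur as enantiomeric pairs, giving 9 + 6 = 15 stereoisomers in total.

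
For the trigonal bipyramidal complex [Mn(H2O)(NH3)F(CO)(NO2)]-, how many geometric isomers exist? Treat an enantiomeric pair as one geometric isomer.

10

Exhaustive case analysis gives 10 geometric isomers.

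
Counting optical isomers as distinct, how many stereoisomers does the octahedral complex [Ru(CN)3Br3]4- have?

2

The six octahedral sites form three mutually perpendicular trans pairs.
Working through the distinct placements yields 2 geometric isomers: CN mer; CN fac.
Each arrangement has an internal mirror plane or centre of symmetry, so none is chiral.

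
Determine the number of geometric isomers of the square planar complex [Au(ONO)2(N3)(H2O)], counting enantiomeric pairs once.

There are 2 geometric isomers: ONO cis; ONO trans.

2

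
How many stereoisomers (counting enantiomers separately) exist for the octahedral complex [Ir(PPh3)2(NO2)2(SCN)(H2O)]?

8

Working through the distinct placements yields 6 geometric isomers: PPh3 cis, NO2 cis (3 arrangements, 2 chiral); PPh3 trans, NO2 cis; PPh3 cis, NO2 trans; PPh3 trans, NO2 trans.
Of these, 2 lack any improper symmetry element and so occur as enantiomeric pairs, giving 6 + 2 = 8 stereoisomers in total.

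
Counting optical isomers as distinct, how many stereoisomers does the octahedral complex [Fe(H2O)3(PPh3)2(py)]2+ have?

3

The six octahedral sites form three mutually perpendicular trans pairs.
There are 3 geometric isomers: H2O mer, PPh3 cis; H2O mer, PPh3 trans; H2O fac, PPh3 cis.
Each arrangement has an internal mirror plane or centre of symmetry, so none is chiral.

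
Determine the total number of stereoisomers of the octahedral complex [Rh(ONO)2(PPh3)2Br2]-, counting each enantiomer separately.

In an octahedral complex each vertex has one trans partner and four cis neighbours.
Working through the distinct placements yields 5 geometric isomers: ONO trans, PPh3 trans, Br trans; ONO cis, PPh3 cis, Br trans; ONO cis, PPh3 trans, Br cis; ONO cis, PPh3 cis, Br cis (chiral); ONO trans, PPh3 cis, Br cis.
One of these lacks any improper symmetry element and so occurs as an enantiomeric pair, giving 5 + 1 = 6 stereoisomers in total.

6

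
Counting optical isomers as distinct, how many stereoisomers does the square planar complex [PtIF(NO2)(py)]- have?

3

There are 3 geometric isomers: (F/NO2 trans, I/py trans); (F/py trans, I/NO2 trans); (F/I trans, NO2/py trans).
Each arrangement has an internal mirror plane or centre of symmetry, so none is chiral.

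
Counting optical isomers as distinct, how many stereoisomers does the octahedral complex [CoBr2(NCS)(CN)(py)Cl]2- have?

15

The six octahedral sites form three mutually perpendicular trans pairs.
Systematic enumeration (placing each ligand type in turn and discarding arrangements equivalent by rotation or reflection) gives 9 geometric isomers.
Of these, 6 lack any improper symmetry element and so occur as enantiomeric pairs, giving 9 + 6 = 15 stereoisomers in total.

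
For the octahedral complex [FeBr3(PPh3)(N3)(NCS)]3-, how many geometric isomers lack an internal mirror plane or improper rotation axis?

1

The six octahedral sites form three mutually perpendicular trans pairs.
The distinct arrangements are (4 in all): Br mer (3 arrangements); Br fac (chiral).
One of these lacks any improper symmetry element and so occurs as an enantiomeric pair, giving 4 + 1 = 5 stereoisomers in total.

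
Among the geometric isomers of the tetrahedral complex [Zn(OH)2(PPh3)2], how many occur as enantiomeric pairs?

In a tetrahedral complex all four positions are equivalent and every pair of ligands is adjacent — there is no cis/trans distinction.
Only one geometric arrangement is possible.

0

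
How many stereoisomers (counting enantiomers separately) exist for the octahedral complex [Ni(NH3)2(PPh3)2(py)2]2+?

Working through the distinct placements yields 5 geometric isomers: NH3 trans, PPh3 trans, py trans; NH3 trans, PPh3 cis, py cis; NH3 cis, PPh3 cis, py trans; NH3 cis, PPh3 cis, py cis (chiral); NH3 cis, PPh3 trans, py cis.
One of these lacks any improper symmetry element and so occurs as an enantiomeric pair, giving 5 + 1 = 6 stereoisomers in total.

6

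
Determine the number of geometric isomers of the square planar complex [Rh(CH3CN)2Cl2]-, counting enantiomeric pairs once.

In a square planar complex each vertex has one trans partner and two cis neighbours.
The distinct arrangements are (2 in all): CH3CN cis; CH3CN trans.

2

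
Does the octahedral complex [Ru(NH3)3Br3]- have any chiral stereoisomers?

no

An octahedron has six vertices in three trans pairs; every non-trans pair is cis.
Systematic placement gives 2 geometric isomers: NH3 mer; NH3 fac.
Each arrangement has an internal mirror plane or centre of symmetry, so none is chiral.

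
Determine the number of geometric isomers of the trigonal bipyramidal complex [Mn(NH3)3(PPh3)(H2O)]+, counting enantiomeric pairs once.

A trigonal bipyramid has two axial and three equatorial sites, which are chemically inequivalent.
There are 4 geometric isomers: PPh3 equatorial, H2O axial; PPh3 axial, H2O axial; PPh3 equatorial, H2O equatorial; PPh3 axial, H2O equatorial.

4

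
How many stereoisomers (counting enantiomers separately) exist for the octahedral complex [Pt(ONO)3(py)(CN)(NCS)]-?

An octahedron has six vertices in three trans pairs; every non-trans pair is cis.
The distinct arrangements are (4 in all): ONO mer (3 arrangements); ONO fac (chiral).
One of these lacks any improper symmetry element and so occurs as an enantiomeric pair, giving 4 + 1 = 5 stereoisomers in total.

5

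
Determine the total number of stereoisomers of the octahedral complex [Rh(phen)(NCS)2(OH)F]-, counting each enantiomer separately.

In an octahedral complex each vertex has one trans partner and four cis neighbours.
Each phen is bidentate and must span two cis positions.
There are 4 geometric isomers: NCS cis (3 arrangements, 2 chiral); NCS trans.
Of these, 2 lack any improper symmetry element and so occur as enantiomeric pairs, giving 4 + 2 = 6 stereoisomers in total.

6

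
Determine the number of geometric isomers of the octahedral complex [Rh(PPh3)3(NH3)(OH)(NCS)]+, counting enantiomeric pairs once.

The six octahedral sites form three mutually perpendicular trans pairs.
Systematic placement gives 4 geometric isomers: PPh3 mer (3 arrangements); PPh3 fac (chiral).

4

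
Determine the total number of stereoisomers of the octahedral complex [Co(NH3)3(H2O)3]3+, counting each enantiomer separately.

The distinct arrangements are (2 in all): NH3 mer; NH3 fac.
Each arrangement has an internal mirror plane or centre of symmetry, so none is chiral.

2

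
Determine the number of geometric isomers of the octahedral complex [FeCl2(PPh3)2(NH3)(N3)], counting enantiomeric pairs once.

6

There are 6 geometric isomers: Cl trans, PPh3 trans; Cl trans, PPh3 cis; Cl cis, PPh3 trans; Cl cis, PPh3 cis (3 arrangements, 2 chiral).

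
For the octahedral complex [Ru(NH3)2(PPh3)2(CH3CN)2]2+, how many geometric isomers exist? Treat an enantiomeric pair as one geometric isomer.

5

An octahedron has six vertices in three trans pairs; every non-trans pair is cis.
Systematic placement gives 5 geometric isomers: NH3 trans, PPh3 trans, CH3CN trans; NH3 cis, PPh3 cis, CH3CN trans; NH3 cis, PPh3 trans, CH3CN cis; NH3 cis, PPh3 cis, CH3CN cis (chiral); NH3 trans, PPh3 cis, CH3CN cis.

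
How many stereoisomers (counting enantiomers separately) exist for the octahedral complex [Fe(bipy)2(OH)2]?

The six octahedral sites form three mutually perpendicular trans pairs.
Each bipy is bidentate and must span two cis positions.
Systematic placement gives 2 geometric isomers: OH trans; OH cis (chiral).
One of these lacks any improper symmetry element and so occurs as an enantiomeric pair, giving 2 + 1 = 3 stereoisomers in total.

3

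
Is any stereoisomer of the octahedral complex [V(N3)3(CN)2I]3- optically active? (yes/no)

no

The six octahedral sites form three mutually perpendicular trans pairs.
Systematic placement gives 3 geometric isomers: N3 mer, CN trans; N3 mer, CN cis; N3 fac, CN cis.
Each arrangement has an internal mirror plane or centre of symmetry, so none is chiral.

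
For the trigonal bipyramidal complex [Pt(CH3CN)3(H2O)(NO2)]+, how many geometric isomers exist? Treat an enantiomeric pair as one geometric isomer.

4

In a trigonal bipyramid the two axial positions differ from the three equatorial ones.
Working through the distinct placements yields 4 geometric isomers: H2O equatorial, NO2 equatorial; H2O axial, NO2 equatorial; H2O equatorial, NO2 axial; H2O axial, NO2 axial.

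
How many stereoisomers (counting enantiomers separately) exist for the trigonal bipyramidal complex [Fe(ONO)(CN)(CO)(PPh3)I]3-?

20

Systematic enumeration (placing each ligand type in turn and discarding arrangements equivalent by rotation or reflection) gives 10 geometric isomers.
Of these, 10 lack any improper symmetry element and so occur as enantiomeric pairs, giving 10 + 10 = 20 stereoisomers in total.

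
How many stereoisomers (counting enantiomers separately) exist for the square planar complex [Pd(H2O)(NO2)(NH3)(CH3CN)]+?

In a square planar complex each vertex has one trans partner and two cis neighbours.
There are 3 geometric isomers: (CH3CN/NH3 trans, H2O/NO2 trans); (CH3CN/NO2 trans, H2O/NH3 trans); (CH3CN/H2O trans, NH3/NO2 trans).
Each arrangement has an internal mirror plane or centre of symmetry, so none is chiral.

3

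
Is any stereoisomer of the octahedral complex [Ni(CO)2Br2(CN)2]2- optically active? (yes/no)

The six octahedral sites form three mutually perpendicular trans pairs.
Systematic placement gives 5 geometric isomers: CO trans, Br trans, CN trans; CO cis, Br trans, CN cis; CO trans, Br cis, CN cis; CO cis, Br cis, CN cis (chiral); CO cis, Br cis, CN trans.
One of these lacks any improper symmetry element and so occurs as an enantiomeric pair, giving 5 + 1 = 6 stereoisomers in total.

yes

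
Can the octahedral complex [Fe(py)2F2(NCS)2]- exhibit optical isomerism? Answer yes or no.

yes

The six octahedral sites form three mutually perpendicular trans pairs.
The distinct arrangements are (5 in all): py trans, F trans, NCS trans; py cis, F trans, NCS cis; py trans, F cis, NCS cis; py cis, F cis, NCS cis (chiral); py cis, F cis, NCS trans.
One of these lacks any improper symmetry element and so occurs as an enantiomeric pair, giving 5 + 1 = 6 stereoisomers in total.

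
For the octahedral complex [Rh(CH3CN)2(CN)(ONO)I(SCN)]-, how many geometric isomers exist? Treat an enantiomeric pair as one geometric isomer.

9

The six octahedral sites form three mutually perpendicular trans pairs.
Systematic enumeration (placing each ligand type in turn and discarding arrangements equivalent by rotation or reflection) gives 9 geometric isomers.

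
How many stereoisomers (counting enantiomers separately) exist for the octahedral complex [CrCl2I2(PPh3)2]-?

6

In an octahedral complex each vertex has one trans partner and four cis neighbours.
There are 5 geometric isomers: Cl trans, I trans, PPh3 trans; Cl trans, I cis, PPh3 cis; Cl cis, I cis, PPh3 trans; Cl cis, I cis, PPh3 cis (chiral); Cl cis, I trans, PPh3 cis.
One of these lacks any improper symmetry element and so occurs as an enantiomeric pair, giving 5 + 1 = 6 stereoisomers in total.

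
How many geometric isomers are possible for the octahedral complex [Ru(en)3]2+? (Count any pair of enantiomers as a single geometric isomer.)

The six octahedral sites form three mutually perpendicular trans pairs.
Each en is bidentate and must span two cis positions.
Only one geometric arrangement is possible; it has no improper symmetry element, so it exists as a pair of enantiomers (2 stereoisomers).

1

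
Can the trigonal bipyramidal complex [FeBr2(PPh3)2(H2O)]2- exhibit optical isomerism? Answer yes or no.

yes

Systematic enumeration (placing each ligand type in turn and discarding arrangements equivalent by rotation or reflection) gives 5 geometric isomers.
One of these lacks any improper symmetry element and so occurs as an enantiomeric pair, giving 5 + 1 = 6 stereoisomers in total.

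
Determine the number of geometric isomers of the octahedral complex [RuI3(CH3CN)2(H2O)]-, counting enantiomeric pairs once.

3

Working through the distinct placements yields 3 geometric isomers: I mer, CH3CN trans; I mer, CH3CN cis; I fac, CH3CN cis.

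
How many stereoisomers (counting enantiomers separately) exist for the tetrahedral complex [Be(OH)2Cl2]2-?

1

All four vertices of a tetrahedron are equivalent and mutually adjacent, so cis/trans isomerism cannot arise.
Only one geometric arrangement is possible.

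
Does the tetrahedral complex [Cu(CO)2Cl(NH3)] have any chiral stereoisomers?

In a tetrahedral complex all four positions are equivalent and every pair of ligands is adjacent — there is no cis/trans distinction.
Only one geometric arrangement is possible.

no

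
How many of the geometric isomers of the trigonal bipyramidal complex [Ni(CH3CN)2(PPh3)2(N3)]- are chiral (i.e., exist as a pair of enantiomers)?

1

Systematic enumeration (placing each ligand type in turn and discarding arrangements equivalent by rotation or reflection) gives 5 geometric isomers.
One of these lacks any improper symmetry element and so occurs as an enantiomeric pair, giving 5 + 1 = 6 stereoisomers in total.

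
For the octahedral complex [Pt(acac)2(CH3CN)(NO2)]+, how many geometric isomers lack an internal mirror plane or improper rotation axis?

1

The six octahedral sites form three mutually perpendicular trans pairs.
Each acac is bidentate and must span two cis positions.
Systematic placement gives 2 geometric isomers: CH3CN and NO2 mutually trans; CH3CN and NO2 mutually cis (chiral).
One of these lacks any improper symmetry element and so occurs as an enantiomeric pair, giving 2 + 1 = 3 stereoisomers in total.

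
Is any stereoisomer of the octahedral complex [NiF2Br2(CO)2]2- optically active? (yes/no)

The six octahedral sites form three mutually perpendicular trans pairs.
Systematic placement gives 5 geometric isomers: F trans, Br trans, CO trans; F cis, Br trans, CO cis; F trans, Br cis, CO cis; F cis, Br cis, CO cis (chiral); F cis, Br cis, CO trans.
One of these lacks any improper symmetry element and so occurs as an enantiomeric pair, giving 5 + 1 = 6 stereoisomers in total.

yes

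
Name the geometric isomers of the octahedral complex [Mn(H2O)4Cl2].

The six octahedral sites form three mutually perpendicular trans pairs.
Systematic placement gives 2 geometric isomers: Cl trans; Cl cis.

cis and trans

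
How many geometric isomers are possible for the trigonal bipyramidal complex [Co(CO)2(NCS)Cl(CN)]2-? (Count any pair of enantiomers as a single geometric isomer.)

7

Exhaustive case analysis gives 7 geometric isomers.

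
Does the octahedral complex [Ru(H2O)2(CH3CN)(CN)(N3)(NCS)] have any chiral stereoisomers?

yes

An octahedron has six vertices in three trans pairs; every non-trans pair is cis.
Placing the ligands in turn and identifying arrangements related by rotation or reflection leaves 9 distinct geometric isomers.
Of these, 6 lack any improper symmetry element and so occur as enantiomeric pairs, giving 9 + 6 = 15 stereoisomers in total.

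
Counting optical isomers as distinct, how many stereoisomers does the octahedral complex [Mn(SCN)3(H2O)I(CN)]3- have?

5

An octahedron has six vertices in three trans pairs; every non-trans pair is cis.
The distinct arrangements are (4 in all): SCN mer (3 arrangements); SCN fac (chiral).
One of these lacks any improper symmetry element and so occurs as an enantiomeric pair, giving 4 + 1 = 5 stereoisomers in total.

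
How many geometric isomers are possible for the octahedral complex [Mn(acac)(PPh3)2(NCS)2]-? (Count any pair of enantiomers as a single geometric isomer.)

3

Each acac is bidentate and must span two cis positions.
There are 3 geometric isomers: PPh3 cis, NCS trans; PPh3 cis, NCS cis (chiral); PPh3 trans, NCS cis.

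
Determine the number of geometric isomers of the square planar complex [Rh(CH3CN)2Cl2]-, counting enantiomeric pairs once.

2

The distinct arrangements are (2 in all): CH3CN cis; CH3CN trans.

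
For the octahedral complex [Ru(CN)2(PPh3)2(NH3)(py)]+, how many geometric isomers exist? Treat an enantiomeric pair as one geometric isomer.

6

The six octahedral sites form three mutually perpendicular trans pairs.
Working through the distinct placements yields 6 geometric isomers: CN trans, PPh3 cis; CN trans, PPh3 trans; CN cis, PPh3 cis (3 arrangements, 2 chiral); CN cis, PPh3 trans.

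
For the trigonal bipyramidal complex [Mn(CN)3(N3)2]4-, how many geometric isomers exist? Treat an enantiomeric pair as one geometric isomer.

3

A trigonal bipyramid has two axial and three equatorial sites, which are chemically inequivalent.
There are 3 geometric isomers: N3 both equatorial; N3 one axial, one equatorial; N3 both axial.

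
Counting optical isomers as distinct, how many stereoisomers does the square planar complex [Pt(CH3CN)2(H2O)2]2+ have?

In a square planar complex each vertex has one trans partner and two cis neighbours.
Working through the distinct placements yields 2 geometric isomers: CH3CN cis; CH3CN trans.
Each arrangement has an internal mirror plane or centre of symmetry, so none is chiral.

2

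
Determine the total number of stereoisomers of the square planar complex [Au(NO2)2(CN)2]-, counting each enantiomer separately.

In a square planar complex each vertex has one trans partner and two cis neighbours.
Systematic placement gives 2 geometric isomers: NO2 cis; NO2 trans.
Each arrangement has an internal mirror plane or centre of symmetry, so none is chiral.

2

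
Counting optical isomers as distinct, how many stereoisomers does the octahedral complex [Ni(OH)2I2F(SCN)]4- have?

The six octahedral sites form three mutually perpendicular trans pairs.
The distinct arrangements are (6 in all): OH cis, I cis (3 arrangements, 2 chiral); OH trans, I cis; OH cis, I trans; OH trans, I trans.
Of these, 2 lack any improper symmetry element and so occur as enantiomeric pairs, giving 6 + 2 = 8 stereoisomers in total.

8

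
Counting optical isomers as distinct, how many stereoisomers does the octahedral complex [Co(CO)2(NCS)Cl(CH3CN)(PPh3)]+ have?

In an octahedral complex each vertex has one trans partner and four cis neighbours.
Placing the ligands in turn and identifying arrangements related by rotation or reflection leaves 9 distinct geometric isomers.
Of these, 6 lack any improper symmetry element and so occur as enantiomeric pairs, giving 9 + 6 = 15 stereoisomers in total.

15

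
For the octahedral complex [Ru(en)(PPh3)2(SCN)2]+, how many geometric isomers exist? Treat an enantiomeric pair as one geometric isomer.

In an octahedral complex each vertex has one trans partner and four cis neighbours.
Each en is bidentate and must span two cis positions.
Systematic placement gives 3 geometric isomers: PPh3 trans, SCN cis; PPh3 cis, SCN cis (chiral); PPh3 cis, SCN trans.

3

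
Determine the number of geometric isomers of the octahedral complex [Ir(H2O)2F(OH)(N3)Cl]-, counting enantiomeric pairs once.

The six octahedral sites form three mutually perpendicular trans pairs.
Systematic enumeration (placing each ligand type in turn and discarding arrangements equivalent by rotation or reflection) gives 9 geometric isomers.

9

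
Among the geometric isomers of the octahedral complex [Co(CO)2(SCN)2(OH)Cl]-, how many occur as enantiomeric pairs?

The six octahedral sites form three mutually perpendicular trans pairs.
Working through the distinct placements yields 6 geometric isomers: CO trans, SCN trans; CO trans, SCN cis; CO cis, SCN trans; CO cis, SCN cis (3 arrangements, 2 chiral).
Of these, 2 lack any improper symmetry element and so occur as enantiomeric pairs, giving 6 + 2 = 8 stereoisomers in total.

2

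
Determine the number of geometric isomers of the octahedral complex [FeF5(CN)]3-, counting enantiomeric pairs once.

Only one geometric arrangement is possible.

1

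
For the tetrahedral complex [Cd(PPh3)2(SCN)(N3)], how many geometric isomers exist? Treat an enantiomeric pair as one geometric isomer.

1

All four vertices of a tetrahedron are equivalent and mutually adjacent, so cis/trans isomerism cannot arise.
Only one geometric arrangement is possible.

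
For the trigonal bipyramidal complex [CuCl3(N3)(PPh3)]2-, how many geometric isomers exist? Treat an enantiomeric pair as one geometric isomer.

4

In a trigonal bipyramid the two axial positions differ from the three equatorial ones.
The distinct arrangements are (4 in all): N3 equatorial, PPh3 equatorial; N3 axial, PPh3 equatorial; N3 equatorial, PPh3 axial; N3 axial, PPh3 axial.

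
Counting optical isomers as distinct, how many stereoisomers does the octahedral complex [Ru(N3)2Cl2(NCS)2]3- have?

6

The six octahedral sites form three mutually perpendicular trans pairs.
There are 5 geometric isomers: N3 trans, Cl trans, NCS trans; N3 cis, Cl trans, NCS cis; N3 cis, Cl cis, NCS trans; N3 cis, Cl cis, NCS cis (chiral); N3 trans, Cl cis, NCS cis.
One of these lacks any improper symmetry element and so occurs as an enantiomeric pair, giving 5 + 1 = 6 stereoisomers in total.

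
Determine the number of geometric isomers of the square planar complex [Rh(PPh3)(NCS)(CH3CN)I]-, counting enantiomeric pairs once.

3

A square has two trans pairs of vertices; adjacent vertices are cis.
There are 3 geometric isomers: (CH3CN/NCS trans, I/PPh3 trans); (CH3CN/PPh3 trans, I/NCS trans); (CH3CN/I trans, NCS/PPh3 trans).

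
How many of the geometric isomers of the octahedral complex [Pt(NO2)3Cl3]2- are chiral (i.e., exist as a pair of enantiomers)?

In an octahedral complex each vertex has one trans partner and four cis neighbours.
Working through the distinct placements yields 2 geometric isomers: NO2 mer; NO2 fac.
Each arrangement has an internal mirror plane or centre of symmetry, so none is chiral.

0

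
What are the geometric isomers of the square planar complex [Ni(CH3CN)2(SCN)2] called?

In a square planar complex each vertex has one trans partner and two cis neighbours.
Working through the distinct placements yields 2 geometric isomers: CH3CN cis; CH3CN trans.

cis and trans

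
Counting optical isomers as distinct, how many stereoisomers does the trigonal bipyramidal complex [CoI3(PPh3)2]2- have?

3

Working through the distinct placements yields 3 geometric isomers: PPh3 both equatorial; PPh3 one axial, one equatorial; PPh3 both axial.
Each arrangement has an internal mirror plane or centre of symmetry, so none is chiral.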